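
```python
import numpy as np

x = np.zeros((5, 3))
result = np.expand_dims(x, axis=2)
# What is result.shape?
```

(5, 3, 1)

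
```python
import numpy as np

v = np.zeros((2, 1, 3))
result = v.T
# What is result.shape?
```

(3, 1, 2)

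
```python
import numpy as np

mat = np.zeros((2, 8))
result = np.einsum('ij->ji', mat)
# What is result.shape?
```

(8, 2)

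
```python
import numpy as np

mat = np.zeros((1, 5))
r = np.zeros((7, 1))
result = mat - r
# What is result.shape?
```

(7, 5)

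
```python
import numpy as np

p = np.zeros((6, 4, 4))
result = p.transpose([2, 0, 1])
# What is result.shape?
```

(4, 6, 4)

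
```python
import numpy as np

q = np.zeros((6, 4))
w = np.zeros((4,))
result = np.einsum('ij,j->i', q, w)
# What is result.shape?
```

(6,)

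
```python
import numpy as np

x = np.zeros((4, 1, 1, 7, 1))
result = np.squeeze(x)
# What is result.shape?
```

(4, 7)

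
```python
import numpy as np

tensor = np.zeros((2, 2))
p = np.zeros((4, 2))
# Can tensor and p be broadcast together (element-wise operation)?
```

No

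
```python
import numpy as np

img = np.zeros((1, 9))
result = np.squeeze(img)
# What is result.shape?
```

(9,)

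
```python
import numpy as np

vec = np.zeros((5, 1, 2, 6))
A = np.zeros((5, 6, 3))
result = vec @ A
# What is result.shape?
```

(5, 5, 2, 3)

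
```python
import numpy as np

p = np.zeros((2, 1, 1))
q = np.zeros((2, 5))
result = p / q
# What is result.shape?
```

(2, 2, 5)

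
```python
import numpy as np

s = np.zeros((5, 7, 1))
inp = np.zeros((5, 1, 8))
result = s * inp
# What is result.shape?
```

(5, 7, 8)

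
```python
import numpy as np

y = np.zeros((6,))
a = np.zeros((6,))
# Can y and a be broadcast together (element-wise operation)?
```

Yes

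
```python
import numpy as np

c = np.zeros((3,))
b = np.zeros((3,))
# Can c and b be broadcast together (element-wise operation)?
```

Yes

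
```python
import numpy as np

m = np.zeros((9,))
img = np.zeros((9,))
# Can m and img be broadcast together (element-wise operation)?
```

Yes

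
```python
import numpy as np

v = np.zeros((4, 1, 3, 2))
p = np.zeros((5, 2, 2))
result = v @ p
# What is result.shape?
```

(4, 5, 3, 2)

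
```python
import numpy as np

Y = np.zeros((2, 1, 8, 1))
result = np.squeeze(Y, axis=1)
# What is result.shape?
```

(2, 8, 1)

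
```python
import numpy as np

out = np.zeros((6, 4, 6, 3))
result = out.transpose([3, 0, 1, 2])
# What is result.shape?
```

(3, 6, 4, 6)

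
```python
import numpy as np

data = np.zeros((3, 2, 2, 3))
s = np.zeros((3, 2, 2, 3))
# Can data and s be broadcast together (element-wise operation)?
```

Yes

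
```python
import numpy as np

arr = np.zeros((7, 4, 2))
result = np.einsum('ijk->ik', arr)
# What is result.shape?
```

(7, 2)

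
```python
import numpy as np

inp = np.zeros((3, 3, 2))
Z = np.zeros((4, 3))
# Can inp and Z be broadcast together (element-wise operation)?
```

No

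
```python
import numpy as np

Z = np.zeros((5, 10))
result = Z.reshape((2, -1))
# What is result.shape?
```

(2, 25)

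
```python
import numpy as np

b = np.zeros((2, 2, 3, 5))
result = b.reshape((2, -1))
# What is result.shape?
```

(2, 30)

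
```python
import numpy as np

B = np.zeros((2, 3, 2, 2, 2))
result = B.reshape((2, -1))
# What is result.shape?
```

(2, 24)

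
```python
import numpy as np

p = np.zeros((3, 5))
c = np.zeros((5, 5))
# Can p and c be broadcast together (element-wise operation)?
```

No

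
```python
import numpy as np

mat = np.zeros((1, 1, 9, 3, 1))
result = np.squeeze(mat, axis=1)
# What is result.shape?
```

(1, 9, 3, 1)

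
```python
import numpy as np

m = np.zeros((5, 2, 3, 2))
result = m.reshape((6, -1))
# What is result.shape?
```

(6, 10)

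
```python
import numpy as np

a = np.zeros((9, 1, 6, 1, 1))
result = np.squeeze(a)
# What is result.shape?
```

(9, 6)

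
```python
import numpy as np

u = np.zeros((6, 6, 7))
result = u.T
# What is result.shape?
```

(7, 6, 6)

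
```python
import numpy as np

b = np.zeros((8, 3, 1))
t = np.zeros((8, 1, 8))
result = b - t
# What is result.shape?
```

(8, 3, 8)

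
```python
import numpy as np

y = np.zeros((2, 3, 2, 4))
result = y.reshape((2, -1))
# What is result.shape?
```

(2, 24)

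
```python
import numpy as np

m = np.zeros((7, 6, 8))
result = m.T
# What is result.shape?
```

(8, 6, 7)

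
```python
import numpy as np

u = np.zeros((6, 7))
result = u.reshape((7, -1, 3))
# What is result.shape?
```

(7, 2, 3)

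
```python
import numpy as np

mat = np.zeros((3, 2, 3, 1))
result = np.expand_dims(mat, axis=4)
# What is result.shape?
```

(3, 2, 3, 1, 1)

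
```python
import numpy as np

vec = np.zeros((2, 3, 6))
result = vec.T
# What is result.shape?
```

(6, 3, 2)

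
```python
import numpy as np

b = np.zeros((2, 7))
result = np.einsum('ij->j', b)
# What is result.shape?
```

(7,)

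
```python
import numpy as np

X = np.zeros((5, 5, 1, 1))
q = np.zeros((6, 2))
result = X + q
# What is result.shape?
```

(5, 5, 6, 2)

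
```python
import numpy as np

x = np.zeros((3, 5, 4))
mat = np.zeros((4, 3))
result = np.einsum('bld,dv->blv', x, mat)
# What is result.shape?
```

(3, 5, 3)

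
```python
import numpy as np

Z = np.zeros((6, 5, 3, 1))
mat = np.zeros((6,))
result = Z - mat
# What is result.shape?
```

(6, 5, 3, 6)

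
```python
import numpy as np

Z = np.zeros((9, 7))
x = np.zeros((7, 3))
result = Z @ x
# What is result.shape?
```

(9, 3)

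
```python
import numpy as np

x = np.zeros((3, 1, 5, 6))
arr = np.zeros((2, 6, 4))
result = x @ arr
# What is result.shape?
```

(3, 2, 5, 4)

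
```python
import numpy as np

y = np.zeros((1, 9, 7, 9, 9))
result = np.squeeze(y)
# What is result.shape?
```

(9, 7, 9, 9)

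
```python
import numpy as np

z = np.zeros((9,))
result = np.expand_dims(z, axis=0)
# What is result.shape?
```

(1, 9)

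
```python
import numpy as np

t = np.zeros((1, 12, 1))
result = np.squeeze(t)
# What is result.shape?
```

(12,)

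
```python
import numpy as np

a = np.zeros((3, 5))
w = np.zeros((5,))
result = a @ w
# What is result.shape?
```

(3,)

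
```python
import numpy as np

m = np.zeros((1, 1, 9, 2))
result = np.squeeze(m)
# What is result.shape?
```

(9, 2)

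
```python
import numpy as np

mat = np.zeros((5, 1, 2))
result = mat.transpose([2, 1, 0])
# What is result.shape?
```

(2, 1, 5)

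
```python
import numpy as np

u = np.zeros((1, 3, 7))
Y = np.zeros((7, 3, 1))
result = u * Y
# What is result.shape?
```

(7, 3, 7)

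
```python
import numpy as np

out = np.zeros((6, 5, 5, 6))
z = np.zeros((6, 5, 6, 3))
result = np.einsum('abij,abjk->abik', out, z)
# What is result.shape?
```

(6, 5, 5, 3)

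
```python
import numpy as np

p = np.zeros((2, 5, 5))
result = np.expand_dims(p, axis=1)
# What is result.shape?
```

(2, 1, 5, 5)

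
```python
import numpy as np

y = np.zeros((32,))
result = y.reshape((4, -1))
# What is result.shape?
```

(4, 8)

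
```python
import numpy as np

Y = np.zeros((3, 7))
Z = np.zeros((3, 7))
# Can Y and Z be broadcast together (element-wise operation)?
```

Yes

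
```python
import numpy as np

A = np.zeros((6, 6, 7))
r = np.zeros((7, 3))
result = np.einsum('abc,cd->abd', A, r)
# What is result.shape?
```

(6, 6, 3)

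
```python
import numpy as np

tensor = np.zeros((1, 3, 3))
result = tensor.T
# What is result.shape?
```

(3, 3, 1)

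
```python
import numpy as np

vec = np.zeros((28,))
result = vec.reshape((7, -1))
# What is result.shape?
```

(7, 4)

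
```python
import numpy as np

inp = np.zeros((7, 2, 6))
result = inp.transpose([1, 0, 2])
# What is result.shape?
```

(2, 7, 6)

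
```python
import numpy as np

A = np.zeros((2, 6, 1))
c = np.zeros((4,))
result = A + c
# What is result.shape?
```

(2, 6, 4)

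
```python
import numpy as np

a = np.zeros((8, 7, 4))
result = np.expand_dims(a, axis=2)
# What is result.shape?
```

(8, 7, 1, 4)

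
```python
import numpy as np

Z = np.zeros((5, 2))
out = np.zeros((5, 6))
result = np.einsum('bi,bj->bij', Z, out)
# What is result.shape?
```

(5, 2, 6)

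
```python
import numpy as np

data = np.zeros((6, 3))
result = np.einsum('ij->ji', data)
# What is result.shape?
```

(3, 6)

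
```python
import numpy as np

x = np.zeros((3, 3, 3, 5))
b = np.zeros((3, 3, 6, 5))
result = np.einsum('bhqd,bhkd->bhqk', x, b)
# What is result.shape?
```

(3, 3, 3, 6)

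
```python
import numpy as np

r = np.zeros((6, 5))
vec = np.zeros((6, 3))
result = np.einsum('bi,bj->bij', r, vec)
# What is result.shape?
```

(6, 5, 3)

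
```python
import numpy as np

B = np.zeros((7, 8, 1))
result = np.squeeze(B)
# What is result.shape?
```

(7, 8)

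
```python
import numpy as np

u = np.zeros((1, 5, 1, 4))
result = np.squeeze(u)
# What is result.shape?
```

(5, 4)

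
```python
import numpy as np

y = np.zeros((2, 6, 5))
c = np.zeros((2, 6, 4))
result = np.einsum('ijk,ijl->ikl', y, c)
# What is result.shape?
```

(2, 5, 4)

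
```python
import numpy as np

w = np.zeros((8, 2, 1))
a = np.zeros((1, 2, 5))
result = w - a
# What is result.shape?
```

(8, 2, 5)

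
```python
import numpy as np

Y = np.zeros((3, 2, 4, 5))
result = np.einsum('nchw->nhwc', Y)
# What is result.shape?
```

(3, 4, 5, 2)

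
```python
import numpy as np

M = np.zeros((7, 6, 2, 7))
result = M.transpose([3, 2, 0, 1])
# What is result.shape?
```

(7, 2, 7, 6)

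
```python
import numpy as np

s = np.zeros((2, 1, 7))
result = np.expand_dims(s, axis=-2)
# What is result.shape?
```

(2, 1, 1, 7)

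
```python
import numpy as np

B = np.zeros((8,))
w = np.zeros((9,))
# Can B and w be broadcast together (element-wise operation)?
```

No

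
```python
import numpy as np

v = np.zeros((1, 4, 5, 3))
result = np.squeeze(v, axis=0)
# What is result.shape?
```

(4, 5, 3)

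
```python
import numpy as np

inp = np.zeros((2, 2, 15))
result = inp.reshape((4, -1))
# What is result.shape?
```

(4, 15)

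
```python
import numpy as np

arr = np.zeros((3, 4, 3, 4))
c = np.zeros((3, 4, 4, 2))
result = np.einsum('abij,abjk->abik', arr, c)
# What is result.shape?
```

(3, 4, 3, 2)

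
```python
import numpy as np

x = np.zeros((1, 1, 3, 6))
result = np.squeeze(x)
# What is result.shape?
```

(3, 6)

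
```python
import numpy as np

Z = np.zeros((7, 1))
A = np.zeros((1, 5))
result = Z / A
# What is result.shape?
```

(7, 5)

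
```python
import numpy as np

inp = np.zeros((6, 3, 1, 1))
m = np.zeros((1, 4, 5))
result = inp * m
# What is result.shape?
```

(6, 3, 4, 5)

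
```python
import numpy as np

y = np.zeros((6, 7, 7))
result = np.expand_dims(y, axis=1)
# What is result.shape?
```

(6, 1, 7, 7)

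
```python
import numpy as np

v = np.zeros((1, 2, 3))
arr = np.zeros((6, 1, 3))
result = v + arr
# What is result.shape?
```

(6, 2, 3)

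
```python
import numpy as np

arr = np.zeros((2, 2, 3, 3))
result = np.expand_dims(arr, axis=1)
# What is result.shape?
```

(2, 1, 2, 3, 3)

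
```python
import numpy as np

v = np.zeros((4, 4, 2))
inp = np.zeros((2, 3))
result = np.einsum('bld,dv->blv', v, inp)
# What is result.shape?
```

(4, 4, 3)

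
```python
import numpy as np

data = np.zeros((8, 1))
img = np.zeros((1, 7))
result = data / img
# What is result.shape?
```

(8, 7)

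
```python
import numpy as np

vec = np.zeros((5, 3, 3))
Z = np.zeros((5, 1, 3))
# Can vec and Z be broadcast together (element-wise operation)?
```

Yes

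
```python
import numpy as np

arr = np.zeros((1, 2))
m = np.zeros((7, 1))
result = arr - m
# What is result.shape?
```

(7, 2)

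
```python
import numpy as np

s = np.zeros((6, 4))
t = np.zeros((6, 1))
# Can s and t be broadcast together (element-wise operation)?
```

Yes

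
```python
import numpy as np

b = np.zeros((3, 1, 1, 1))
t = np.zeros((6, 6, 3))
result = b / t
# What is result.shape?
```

(3, 6, 6, 3)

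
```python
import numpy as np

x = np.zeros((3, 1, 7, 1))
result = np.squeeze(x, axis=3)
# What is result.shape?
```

(3, 1, 7)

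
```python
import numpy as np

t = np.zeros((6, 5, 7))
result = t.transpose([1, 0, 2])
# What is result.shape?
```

(5, 6, 7)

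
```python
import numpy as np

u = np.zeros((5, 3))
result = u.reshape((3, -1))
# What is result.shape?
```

(3, 5)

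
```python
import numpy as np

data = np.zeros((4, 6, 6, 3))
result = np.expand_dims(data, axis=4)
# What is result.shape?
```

(4, 6, 6, 3, 1)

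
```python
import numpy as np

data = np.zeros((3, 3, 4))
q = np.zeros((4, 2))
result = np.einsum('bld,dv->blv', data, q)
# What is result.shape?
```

(3, 3, 2)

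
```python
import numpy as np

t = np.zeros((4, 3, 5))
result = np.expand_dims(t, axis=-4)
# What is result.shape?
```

(1, 4, 3, 5)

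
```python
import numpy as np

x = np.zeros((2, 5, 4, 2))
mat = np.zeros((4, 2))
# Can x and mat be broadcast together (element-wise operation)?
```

Yes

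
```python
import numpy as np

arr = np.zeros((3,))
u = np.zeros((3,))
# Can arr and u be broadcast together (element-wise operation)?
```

Yes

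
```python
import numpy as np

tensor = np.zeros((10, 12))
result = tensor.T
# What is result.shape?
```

(12, 10)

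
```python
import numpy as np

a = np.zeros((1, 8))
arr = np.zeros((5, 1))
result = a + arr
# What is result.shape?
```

(5, 8)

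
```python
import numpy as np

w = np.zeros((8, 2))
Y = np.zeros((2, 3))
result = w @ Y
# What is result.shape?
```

(8, 3)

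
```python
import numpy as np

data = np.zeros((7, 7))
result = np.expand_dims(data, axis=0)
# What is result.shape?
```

(1, 7, 7)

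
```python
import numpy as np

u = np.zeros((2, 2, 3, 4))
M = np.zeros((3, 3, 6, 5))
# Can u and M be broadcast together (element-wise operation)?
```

No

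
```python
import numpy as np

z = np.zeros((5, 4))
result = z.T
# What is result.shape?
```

(4, 5)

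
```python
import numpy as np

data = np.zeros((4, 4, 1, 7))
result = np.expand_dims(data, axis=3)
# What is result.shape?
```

(4, 4, 1, 1, 7)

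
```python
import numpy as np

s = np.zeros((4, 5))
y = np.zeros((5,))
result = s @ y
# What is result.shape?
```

(4,)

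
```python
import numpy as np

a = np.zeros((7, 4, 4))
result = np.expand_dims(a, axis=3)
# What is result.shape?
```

(7, 4, 4, 1)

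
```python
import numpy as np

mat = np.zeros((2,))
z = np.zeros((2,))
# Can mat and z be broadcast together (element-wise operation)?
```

Yes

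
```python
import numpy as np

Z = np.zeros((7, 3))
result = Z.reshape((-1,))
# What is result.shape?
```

(21,)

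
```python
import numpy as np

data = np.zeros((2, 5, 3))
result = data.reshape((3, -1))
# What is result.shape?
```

(3, 10)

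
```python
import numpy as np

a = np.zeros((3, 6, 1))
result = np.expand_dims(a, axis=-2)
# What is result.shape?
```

(3, 6, 1, 1)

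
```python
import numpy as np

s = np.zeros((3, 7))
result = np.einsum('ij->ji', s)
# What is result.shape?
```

(7, 3)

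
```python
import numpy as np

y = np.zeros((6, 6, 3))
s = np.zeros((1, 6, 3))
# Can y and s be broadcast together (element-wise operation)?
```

Yes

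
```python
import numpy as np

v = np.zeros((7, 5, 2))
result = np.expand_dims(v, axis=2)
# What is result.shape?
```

(7, 5, 1, 2)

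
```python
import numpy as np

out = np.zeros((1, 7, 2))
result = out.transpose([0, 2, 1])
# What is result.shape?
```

(1, 2, 7)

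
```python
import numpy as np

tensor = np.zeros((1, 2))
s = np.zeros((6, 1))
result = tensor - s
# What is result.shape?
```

(6, 2)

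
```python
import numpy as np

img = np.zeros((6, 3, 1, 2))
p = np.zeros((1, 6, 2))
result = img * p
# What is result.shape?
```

(6, 3, 6, 2)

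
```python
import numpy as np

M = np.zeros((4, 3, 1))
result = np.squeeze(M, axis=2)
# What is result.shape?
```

(4, 3)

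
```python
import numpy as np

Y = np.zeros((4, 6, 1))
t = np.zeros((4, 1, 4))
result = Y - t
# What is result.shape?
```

(4, 6, 4)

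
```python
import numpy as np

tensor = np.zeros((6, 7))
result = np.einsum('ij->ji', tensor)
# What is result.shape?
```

(7, 6)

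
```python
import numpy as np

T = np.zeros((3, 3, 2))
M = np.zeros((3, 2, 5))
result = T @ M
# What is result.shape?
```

(3, 3, 5)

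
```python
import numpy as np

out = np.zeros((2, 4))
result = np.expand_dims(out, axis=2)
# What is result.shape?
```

(2, 4, 1)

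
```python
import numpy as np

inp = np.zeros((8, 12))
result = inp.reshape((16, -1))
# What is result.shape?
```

(16, 6)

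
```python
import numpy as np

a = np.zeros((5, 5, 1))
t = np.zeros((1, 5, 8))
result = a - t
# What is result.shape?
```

(5, 5, 8)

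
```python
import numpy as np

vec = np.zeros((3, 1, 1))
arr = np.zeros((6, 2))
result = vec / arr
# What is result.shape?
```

(3, 6, 2)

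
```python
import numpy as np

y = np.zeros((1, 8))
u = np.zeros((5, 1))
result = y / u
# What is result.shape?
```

(5, 8)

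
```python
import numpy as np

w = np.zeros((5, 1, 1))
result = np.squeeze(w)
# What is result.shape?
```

(5,)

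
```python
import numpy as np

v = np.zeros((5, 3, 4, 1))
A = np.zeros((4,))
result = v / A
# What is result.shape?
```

(5, 3, 4, 4)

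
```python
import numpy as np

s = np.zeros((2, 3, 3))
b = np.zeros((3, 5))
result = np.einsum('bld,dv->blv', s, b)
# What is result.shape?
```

(2, 3, 5)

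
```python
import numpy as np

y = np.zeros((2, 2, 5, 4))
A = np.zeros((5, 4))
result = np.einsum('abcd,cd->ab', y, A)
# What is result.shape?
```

(2, 2)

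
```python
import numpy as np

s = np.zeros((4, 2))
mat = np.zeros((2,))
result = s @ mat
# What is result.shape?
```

(4,)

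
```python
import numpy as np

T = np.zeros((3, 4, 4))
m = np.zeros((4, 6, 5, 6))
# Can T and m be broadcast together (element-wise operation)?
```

No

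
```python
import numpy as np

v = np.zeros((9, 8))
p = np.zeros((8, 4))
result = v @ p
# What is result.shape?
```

(9, 4)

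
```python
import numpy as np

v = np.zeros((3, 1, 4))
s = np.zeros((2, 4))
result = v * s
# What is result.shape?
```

(3, 2, 4)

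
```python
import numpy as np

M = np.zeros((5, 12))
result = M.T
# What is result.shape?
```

(12, 5)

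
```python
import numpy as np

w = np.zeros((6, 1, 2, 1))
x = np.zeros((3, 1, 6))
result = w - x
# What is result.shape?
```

(6, 3, 2, 6)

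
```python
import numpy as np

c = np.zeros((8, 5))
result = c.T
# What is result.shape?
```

(5, 8)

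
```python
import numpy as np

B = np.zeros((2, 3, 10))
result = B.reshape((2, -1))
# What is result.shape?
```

(2, 30)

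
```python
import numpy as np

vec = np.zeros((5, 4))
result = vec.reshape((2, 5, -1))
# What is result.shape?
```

(2, 5, 2)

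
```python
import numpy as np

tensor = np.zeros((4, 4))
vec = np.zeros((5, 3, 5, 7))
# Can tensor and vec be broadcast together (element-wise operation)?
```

No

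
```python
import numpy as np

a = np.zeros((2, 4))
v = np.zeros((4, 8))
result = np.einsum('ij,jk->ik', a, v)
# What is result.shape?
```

(2, 8)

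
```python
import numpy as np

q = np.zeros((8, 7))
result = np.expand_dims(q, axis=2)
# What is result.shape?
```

(8, 7, 1)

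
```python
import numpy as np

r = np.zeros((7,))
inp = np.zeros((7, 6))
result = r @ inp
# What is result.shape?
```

(6,)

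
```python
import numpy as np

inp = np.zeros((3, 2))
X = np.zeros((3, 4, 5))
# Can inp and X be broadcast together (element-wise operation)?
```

No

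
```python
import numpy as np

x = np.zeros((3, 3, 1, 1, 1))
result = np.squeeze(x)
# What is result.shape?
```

(3, 3)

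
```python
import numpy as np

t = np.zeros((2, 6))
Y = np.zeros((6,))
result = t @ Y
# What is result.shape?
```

(2,)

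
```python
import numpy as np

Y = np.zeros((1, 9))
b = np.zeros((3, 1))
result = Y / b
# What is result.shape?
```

(3, 9)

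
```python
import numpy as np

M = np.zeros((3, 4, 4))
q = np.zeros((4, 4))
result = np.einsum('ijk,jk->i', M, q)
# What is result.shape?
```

(3,)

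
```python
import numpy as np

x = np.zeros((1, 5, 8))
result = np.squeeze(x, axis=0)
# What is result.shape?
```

(5, 8)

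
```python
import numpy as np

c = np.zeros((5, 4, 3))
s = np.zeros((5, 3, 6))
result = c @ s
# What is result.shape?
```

(5, 4, 6)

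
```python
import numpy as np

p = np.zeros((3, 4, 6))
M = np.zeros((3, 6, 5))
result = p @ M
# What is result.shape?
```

(3, 4, 5)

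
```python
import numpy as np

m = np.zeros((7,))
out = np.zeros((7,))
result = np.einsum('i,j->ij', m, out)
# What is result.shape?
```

(7, 7)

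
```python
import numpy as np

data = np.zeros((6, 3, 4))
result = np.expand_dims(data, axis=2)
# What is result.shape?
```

(6, 3, 1, 4)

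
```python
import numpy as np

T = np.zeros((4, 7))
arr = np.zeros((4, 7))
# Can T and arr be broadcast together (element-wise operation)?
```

Yes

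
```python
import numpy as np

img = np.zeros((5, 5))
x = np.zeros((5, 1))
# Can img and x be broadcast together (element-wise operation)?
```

Yes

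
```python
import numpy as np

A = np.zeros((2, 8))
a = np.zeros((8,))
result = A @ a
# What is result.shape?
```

(2,)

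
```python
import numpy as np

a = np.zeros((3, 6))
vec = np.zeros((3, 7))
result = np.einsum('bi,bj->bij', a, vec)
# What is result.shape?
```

(3, 6, 7)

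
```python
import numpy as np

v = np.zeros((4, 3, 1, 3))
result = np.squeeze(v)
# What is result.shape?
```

(4, 3, 3)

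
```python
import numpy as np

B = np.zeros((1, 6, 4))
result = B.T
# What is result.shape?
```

(4, 6, 1)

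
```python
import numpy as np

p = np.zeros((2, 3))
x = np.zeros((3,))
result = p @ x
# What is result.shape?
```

(2,)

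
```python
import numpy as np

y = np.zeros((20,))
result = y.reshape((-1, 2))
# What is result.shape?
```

(10, 2)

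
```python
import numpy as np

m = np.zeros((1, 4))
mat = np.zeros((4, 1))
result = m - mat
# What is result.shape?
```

(4, 4)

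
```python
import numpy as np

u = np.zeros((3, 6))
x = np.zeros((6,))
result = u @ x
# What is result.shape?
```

(3,)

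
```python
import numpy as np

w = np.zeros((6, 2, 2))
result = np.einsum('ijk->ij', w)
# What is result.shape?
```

(6, 2)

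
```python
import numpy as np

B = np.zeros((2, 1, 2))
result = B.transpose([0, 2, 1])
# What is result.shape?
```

(2, 2, 1)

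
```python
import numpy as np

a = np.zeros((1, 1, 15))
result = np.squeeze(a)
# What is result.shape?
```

(15,)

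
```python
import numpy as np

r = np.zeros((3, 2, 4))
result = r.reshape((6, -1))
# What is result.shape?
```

(6, 4)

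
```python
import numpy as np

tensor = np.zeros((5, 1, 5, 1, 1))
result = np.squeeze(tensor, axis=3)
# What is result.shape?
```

(5, 1, 5, 1)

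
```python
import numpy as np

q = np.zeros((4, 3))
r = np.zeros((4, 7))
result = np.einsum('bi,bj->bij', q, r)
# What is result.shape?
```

(4, 3, 7)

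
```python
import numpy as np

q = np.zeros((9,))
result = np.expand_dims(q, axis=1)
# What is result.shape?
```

(9, 1)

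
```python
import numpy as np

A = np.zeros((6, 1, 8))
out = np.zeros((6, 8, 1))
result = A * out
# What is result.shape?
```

(6, 8, 8)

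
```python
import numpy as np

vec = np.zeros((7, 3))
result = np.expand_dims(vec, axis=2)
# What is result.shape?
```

(7, 3, 1)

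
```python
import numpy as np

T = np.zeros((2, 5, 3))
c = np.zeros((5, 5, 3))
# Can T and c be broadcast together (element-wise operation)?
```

No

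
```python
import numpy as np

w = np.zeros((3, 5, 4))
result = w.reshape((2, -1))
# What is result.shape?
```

(2, 30)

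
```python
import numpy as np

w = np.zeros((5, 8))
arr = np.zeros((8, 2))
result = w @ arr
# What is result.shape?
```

(5, 2)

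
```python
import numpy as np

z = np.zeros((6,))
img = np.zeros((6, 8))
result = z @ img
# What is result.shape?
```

(8,)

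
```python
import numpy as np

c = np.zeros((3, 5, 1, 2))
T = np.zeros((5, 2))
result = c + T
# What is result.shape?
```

(3, 5, 5, 2)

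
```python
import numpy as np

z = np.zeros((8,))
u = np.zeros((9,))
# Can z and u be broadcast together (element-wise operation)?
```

No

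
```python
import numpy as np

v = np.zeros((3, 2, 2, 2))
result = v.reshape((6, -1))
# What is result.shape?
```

(6, 4)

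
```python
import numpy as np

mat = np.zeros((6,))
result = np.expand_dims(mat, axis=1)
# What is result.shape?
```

(6, 1)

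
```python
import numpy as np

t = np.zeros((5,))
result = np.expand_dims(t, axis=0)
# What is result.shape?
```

(1, 5)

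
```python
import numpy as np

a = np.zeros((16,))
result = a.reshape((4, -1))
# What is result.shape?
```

(4, 4)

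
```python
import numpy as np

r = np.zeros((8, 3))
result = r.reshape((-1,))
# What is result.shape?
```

(24,)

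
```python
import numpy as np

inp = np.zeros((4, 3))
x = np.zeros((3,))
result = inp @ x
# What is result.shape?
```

(4,)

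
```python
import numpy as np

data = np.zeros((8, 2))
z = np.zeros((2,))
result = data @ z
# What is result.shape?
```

(8,)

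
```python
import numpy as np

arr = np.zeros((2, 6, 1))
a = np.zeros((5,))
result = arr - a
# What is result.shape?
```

(2, 6, 5)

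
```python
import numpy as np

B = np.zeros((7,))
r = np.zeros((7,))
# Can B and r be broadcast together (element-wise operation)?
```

Yes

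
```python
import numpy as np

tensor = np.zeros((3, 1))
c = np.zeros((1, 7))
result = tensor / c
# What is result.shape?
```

(3, 7)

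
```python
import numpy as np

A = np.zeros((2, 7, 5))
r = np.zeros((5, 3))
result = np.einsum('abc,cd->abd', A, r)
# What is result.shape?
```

(2, 7, 3)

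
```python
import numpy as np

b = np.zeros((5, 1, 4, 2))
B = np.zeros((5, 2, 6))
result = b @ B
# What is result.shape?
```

(5, 5, 4, 6)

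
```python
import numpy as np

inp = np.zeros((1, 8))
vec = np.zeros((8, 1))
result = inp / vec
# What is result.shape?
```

(8, 8)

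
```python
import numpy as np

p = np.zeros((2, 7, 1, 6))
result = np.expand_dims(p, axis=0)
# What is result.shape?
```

(1, 2, 7, 1, 6)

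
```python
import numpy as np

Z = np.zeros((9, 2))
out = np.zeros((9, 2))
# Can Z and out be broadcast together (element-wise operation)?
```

Yes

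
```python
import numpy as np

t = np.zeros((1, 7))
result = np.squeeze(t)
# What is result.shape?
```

(7,)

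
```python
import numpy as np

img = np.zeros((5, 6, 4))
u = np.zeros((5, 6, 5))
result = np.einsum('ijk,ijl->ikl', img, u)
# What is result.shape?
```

(5, 4, 5)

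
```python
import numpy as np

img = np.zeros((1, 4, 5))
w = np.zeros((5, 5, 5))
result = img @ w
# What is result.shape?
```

(5, 4, 5)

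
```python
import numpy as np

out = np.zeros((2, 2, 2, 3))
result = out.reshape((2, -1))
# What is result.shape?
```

(2, 12)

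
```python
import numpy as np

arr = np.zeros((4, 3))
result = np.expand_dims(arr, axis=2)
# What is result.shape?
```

(4, 3, 1)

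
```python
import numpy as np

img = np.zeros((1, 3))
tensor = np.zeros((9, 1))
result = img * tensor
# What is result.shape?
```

(9, 3)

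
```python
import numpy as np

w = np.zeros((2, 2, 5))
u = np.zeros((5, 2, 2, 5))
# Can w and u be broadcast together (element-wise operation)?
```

Yes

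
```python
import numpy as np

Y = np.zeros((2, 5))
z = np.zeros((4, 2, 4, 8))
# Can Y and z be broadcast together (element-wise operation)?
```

No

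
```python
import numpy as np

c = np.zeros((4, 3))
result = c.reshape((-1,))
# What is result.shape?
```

(12,)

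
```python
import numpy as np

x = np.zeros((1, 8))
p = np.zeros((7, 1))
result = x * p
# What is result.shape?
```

(7, 8)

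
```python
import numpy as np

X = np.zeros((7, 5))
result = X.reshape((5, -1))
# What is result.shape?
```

(5, 7)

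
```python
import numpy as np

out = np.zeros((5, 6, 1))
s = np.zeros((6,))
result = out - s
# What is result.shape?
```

(5, 6, 6)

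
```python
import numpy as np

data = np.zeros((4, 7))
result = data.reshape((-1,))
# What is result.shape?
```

(28,)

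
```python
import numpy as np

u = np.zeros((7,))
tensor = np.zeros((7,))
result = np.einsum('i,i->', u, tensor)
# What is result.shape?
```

()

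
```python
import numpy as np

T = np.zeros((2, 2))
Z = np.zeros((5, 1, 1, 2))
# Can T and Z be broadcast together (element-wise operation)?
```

Yes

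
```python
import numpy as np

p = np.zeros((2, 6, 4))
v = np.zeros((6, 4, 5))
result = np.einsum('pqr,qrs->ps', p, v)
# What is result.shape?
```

(2, 5)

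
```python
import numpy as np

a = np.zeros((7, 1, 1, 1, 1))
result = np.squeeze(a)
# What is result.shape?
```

(7,)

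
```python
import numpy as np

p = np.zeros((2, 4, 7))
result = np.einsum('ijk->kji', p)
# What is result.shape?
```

(7, 4, 2)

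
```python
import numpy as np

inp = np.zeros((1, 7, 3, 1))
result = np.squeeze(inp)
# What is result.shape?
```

(7, 3)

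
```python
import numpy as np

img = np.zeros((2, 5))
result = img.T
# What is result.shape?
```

(5, 2)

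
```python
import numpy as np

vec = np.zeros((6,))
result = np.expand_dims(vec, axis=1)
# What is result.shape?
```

(6, 1)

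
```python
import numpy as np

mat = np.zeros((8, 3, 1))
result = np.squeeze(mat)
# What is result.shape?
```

(8, 3)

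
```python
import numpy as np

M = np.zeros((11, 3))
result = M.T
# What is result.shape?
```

(3, 11)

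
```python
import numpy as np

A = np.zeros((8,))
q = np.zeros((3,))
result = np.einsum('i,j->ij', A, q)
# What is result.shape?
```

(8, 3)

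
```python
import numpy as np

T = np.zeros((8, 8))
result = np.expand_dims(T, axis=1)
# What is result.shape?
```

(8, 1, 8)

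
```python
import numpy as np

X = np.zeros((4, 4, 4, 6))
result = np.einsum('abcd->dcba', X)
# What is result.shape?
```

(6, 4, 4, 4)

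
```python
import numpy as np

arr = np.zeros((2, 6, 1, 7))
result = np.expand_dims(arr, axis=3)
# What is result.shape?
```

(2, 6, 1, 1, 7)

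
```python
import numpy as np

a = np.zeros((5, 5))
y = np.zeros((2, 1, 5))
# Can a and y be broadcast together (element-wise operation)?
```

Yes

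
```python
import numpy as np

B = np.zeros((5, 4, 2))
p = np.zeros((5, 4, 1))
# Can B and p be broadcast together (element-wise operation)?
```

Yes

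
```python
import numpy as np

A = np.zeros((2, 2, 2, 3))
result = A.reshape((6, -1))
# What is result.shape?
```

(6, 4)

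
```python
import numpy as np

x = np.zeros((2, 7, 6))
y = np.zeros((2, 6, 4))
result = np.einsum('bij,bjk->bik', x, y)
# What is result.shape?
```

(2, 7, 4)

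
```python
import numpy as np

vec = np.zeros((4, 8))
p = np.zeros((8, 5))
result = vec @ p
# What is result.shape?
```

(4, 5)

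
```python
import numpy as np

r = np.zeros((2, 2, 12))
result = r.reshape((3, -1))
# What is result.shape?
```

(3, 16)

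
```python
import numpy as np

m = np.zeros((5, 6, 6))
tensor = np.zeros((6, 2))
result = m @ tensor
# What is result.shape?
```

(5, 6, 2)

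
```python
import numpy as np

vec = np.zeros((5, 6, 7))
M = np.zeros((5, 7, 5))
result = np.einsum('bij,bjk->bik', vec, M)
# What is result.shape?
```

(5, 6, 5)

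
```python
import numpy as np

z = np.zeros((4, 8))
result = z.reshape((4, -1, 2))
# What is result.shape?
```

(4, 4, 2)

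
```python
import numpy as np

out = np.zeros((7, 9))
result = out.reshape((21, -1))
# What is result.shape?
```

(21, 3)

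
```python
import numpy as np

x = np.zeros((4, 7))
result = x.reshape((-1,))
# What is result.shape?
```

(28,)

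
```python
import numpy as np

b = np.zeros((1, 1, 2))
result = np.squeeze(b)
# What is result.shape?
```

(2,)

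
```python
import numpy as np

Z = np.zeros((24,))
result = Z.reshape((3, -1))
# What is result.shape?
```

(3, 8)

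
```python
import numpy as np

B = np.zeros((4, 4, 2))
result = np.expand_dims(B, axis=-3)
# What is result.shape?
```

(4, 1, 4, 2)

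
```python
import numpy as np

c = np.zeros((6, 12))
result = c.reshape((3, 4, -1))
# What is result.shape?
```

(3, 4, 6)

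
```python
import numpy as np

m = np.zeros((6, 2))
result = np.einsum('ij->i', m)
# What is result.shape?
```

(6,)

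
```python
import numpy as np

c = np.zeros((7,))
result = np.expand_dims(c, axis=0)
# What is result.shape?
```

(1, 7)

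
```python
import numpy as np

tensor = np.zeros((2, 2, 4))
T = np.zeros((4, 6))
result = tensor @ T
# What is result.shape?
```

(2, 2, 6)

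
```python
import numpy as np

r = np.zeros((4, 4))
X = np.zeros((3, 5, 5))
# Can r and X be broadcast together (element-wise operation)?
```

No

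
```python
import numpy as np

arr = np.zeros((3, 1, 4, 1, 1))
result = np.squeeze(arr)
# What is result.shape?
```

(3, 4)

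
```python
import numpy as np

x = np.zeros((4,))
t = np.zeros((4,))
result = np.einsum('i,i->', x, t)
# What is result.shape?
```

()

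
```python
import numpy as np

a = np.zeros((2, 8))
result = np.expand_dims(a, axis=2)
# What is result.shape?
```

(2, 8, 1)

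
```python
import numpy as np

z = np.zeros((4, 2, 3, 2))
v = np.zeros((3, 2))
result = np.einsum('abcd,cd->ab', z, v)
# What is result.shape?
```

(4, 2)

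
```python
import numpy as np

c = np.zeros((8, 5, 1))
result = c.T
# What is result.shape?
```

(1, 5, 8)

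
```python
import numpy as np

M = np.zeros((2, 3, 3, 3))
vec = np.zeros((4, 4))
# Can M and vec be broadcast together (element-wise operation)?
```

No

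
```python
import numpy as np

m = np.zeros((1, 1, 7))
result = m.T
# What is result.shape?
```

(7, 1, 1)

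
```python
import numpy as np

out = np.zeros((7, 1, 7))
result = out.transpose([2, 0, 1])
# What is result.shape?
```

(7, 7, 1)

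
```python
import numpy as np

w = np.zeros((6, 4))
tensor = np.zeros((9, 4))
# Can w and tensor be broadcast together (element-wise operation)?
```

No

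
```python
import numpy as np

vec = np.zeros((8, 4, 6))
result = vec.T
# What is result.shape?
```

(6, 4, 8)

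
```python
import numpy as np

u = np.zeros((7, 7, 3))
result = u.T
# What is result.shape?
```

(3, 7, 7)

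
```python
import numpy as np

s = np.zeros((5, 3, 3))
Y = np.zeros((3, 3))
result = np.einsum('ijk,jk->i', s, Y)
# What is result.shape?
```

(5,)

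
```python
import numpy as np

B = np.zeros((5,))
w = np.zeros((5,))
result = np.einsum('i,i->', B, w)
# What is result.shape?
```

()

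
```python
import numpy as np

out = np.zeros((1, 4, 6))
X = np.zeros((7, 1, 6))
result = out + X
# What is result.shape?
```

(7, 4, 6)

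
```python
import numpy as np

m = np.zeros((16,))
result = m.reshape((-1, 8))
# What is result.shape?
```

(2, 8)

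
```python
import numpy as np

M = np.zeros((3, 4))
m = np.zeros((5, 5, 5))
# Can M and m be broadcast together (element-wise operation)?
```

No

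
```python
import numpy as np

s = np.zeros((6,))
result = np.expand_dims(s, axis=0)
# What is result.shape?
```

(1, 6)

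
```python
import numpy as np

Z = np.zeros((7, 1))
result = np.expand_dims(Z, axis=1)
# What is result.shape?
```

(7, 1, 1)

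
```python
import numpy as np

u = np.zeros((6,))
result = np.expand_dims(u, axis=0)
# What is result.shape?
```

(1, 6)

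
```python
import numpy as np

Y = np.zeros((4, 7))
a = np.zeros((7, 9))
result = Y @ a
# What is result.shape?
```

(4, 9)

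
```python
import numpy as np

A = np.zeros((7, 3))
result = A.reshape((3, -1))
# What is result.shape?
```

(3, 7)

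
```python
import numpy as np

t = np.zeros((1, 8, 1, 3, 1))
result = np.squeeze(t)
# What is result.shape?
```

(8, 3)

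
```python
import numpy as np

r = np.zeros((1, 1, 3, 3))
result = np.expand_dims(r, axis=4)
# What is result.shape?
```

(1, 1, 3, 3, 1)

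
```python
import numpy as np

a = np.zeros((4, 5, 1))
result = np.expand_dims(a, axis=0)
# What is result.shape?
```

(1, 4, 5, 1)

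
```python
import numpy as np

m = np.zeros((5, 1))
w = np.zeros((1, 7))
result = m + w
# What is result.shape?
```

(5, 7)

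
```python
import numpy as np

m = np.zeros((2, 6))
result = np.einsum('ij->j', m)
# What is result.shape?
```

(6,)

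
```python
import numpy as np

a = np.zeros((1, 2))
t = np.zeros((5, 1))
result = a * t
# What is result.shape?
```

(5, 2)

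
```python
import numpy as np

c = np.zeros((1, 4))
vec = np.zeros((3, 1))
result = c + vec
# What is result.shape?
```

(3, 4)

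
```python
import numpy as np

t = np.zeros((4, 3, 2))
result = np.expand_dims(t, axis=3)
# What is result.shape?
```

(4, 3, 2, 1)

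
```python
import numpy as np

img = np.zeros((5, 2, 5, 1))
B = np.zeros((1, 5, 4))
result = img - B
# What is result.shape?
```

(5, 2, 5, 4)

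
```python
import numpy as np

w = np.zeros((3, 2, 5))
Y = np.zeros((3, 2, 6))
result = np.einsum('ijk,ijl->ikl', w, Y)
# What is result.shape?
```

(3, 5, 6)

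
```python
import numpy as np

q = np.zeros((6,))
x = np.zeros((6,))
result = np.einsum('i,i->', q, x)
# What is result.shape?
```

()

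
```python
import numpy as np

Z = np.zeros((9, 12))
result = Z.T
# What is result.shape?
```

(12, 9)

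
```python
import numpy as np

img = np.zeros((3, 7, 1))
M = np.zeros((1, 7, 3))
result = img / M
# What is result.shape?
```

(3, 7, 3)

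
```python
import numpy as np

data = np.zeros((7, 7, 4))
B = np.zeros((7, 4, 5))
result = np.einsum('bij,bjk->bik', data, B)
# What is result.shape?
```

(7, 7, 5)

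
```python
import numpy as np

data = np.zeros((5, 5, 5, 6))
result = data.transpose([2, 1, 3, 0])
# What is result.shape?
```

(5, 5, 6, 5)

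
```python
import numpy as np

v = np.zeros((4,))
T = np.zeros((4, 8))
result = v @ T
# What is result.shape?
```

(8,)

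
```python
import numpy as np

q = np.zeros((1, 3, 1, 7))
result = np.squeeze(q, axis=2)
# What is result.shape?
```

(1, 3, 7)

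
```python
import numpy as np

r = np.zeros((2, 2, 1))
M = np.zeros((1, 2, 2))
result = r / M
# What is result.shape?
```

(2, 2, 2)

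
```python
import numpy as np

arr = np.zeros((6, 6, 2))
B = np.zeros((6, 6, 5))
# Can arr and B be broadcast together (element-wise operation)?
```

No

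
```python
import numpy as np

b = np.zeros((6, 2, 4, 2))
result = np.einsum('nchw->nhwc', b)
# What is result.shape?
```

(6, 4, 2, 2)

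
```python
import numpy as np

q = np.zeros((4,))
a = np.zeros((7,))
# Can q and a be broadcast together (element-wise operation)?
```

No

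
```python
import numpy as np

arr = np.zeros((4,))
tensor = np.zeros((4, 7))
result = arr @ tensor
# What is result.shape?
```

(7,)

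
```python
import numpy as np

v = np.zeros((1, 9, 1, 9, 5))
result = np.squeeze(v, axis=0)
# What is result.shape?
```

(9, 1, 9, 5)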